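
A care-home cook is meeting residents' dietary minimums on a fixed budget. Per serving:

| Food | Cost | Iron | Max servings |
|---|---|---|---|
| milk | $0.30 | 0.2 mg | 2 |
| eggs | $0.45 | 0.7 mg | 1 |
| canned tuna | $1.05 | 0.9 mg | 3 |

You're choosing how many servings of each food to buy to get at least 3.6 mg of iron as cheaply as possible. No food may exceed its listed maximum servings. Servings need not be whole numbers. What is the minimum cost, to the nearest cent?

$3.90

Cost per mg of iron: eggs $0.6429, canned tuna $1.1667, milk $1.5000.
Take 1 serving of eggs: +0.7 mg iron for $0.45 (total $0.45, still need 2.9 mg).
Take 3 servings of canned tuna: +2.7 mg iron for $3.15 (total $3.60, still need 0.2 mg).
Take 1 serving of milk: +0.2 mg iron for $0.30 (total $3.90, still need 0.0 mg).
Greedy by cheapest-per-mg is optimal for a single linear constraint, so the minimum cost is $3.90.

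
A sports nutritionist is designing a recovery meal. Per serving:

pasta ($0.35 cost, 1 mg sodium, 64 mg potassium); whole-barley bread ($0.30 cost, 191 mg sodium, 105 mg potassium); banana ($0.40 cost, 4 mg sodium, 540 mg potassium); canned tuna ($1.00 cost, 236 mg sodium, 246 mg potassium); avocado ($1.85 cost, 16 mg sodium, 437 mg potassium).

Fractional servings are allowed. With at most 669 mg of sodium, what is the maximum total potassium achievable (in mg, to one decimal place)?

90315.0 mg

Potassium per mg sodium: banana 135, pasta 64, avocado 27.31, canned tuna 1.042, whole-barley bread 0.5497.
With no serving limits, spend the whole sodium allowance on banana: 669 mg / 4 mg × 540 mg = 90315.0 mg.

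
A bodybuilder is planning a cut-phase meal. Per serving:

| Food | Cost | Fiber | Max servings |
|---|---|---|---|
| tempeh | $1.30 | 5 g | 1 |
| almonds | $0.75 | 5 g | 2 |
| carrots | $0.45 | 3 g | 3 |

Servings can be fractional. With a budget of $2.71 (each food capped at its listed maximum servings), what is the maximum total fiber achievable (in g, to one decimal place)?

Fiber per dollar: almonds 6.667, carrots 6.667, tempeh 3.846.
Take 2 servings of almonds: spends $1.50, +10.0 g fiber (running total 10.0 g).
Take 2.689 servings of carrots: spends $1.21, +8.1 g fiber (running total 18.1 g).
Greedy by best ratio exhausts the cost allowance optimally: 18.1 g.

18.1 g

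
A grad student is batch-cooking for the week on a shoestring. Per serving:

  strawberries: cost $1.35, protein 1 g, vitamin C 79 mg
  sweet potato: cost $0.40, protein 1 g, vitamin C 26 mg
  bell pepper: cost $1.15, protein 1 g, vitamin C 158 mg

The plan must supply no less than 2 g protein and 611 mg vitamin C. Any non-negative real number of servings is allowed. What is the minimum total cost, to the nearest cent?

$4.45

strawberries only: max(2/1, 611/79) = 7.734 servings → $10.44.
sweet potato only: max(2/1, 611/26) = 23.5 servings → $9.40.
bell pepper only: max(2/1, 611/158) = 3.867 servings → $4.45.
strawberries + sweet potato: the both-tight solution has a negative serving — not a feasible corner.
strawberries + bell pepper with both targets exact would need a negative amount; discard.
sweet potato + bell pepper with both targets exact would need a negative amount; discard.
Cheapest feasible corner: $4.45.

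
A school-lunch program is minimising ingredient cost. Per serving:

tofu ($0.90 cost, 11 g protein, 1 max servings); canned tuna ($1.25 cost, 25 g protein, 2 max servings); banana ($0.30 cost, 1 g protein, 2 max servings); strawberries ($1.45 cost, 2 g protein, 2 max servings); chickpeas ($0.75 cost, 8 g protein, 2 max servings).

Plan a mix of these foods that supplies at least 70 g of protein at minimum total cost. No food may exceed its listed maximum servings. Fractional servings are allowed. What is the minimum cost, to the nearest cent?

Cost per g of protein: canned tuna $0.0500, tofu $0.0818, chickpeas $0.0938, banana $0.3000, strawberries $0.7250.
Take 2 servings of canned tuna: +50.0 g protein for $2.50 (total $2.50, still need 20.0 g).
Take 1 serving of tofu: +11.0 g protein for $0.90 (total $3.40, still need 9.0 g).
Take 1.125 servings of chickpeas: +9.0 g protein for $0.84 (total $4.24, still need 0.0 g).
Greedy by cheapest-per-g is optimal for a single linear constraint, so the minimum cost is $4.24.

$4.24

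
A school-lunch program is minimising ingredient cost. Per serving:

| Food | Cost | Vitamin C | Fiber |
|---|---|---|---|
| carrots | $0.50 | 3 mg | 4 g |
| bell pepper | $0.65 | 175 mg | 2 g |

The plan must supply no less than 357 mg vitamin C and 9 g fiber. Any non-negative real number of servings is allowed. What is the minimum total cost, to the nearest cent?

$1.93

Minimising a linear cost over {vitamin C ≥ 357, fiber ≥ 9, servings ≥ 0} — the optimum is at a vertex, using one or two foods.
carrots only: max(357/3, 9/4) = 119 servings → $59.50.
bell pepper only: max(357/175, 9/2) = 4.5 servings → $2.92.
carrots + bell pepper with both tight: 1.241 servings and 2.019 servings → $1.93.
Cheapest feasible corner: $1.93.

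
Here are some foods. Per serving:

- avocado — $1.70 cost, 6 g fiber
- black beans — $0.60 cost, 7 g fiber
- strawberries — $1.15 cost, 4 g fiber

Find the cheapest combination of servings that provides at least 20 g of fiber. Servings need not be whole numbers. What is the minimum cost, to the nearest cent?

Cost per g of fiber: black beans $0.0857, avocado $0.2833, strawberries $0.2875.
With no serving limits, use only black beans: 20 g / 7 g = 2.857 servings × $0.60 = $1.71.

$1.71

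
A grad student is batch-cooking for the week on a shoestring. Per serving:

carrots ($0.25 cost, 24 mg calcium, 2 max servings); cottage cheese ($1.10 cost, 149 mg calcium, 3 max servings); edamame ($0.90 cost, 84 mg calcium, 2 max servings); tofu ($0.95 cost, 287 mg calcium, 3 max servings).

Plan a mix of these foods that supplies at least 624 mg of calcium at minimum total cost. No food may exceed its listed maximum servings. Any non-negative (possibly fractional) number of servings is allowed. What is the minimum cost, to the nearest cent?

$2.07

Cost per mg of calcium: tofu $0.0033, cottage cheese $0.0074, carrots $0.0104, edamame $0.0107.
Take 2.174 servings of tofu: +624.0 mg calcium for $2.07 (total $2.07, still need 0.0 mg).
Filling from the cheapest source first is optimal under one linear minimum: $2.07.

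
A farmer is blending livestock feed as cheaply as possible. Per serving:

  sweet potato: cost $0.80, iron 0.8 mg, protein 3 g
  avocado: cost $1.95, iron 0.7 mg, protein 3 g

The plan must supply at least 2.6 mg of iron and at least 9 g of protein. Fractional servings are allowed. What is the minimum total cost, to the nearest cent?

sweet potato only: max(2.6/0.8, 9/3) = 3.25 servings → $2.60.
avocado only: max(2.6/0.7, 9/3) = 3.714 servings → $7.24.
sweet potato + avocado: the both-tight solution has a negative serving — not a feasible corner.
Cheapest feasible corner: $2.60.

$2.60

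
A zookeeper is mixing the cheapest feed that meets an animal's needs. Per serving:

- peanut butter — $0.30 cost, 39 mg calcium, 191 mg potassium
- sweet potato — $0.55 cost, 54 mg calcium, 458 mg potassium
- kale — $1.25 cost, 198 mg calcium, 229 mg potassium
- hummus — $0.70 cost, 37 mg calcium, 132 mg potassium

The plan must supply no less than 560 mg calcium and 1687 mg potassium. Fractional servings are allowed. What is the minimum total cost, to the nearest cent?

For a min-cost LP with two ≥-constraints, a basic feasible solution has at most two positive variables.
peanut butter only: max(560/39, 1687/191) = 14.36 servings → $4.31.
sweet potato only: max(560/54, 1687/458) = 10.37 servings → $5.70.
kale only: max(560/198, 1687/229) = 7.367 servings → $9.21.
hummus only: max(560/37, 1687/132) = 15.14 servings → $10.59.
peanut butter + sweet potato: intersection lies outside the first quadrant.
peanut butter + kale with both tight: 7.124 servings and 1.425 servings → $3.92.
peanut butter + hummus: intersection lies outside the first quadrant.
sweet potato + kale with both tight: 2.628 servings and 2.112 servings → $4.08.
sweet potato + hummus: the both-tight solution has a negative serving — not a feasible corner.
kale + hummus with both tight: 0.6511 servings and 11.65 servings → $8.97.
So the least-cost plan costs $3.92.

$3.92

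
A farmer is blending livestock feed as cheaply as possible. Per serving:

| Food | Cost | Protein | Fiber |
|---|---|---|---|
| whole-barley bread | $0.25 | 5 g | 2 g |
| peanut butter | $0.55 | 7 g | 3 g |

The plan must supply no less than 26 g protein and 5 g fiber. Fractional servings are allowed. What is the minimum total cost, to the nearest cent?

$1.30

An LP optimum is at a vertex; with two nutrient constraints at most two foods are used. Check each candidate.
whole-barley bread only: max(26/5, 5/2) = 5.2 servings → $1.30.
peanut butter only: max(26/7, 5/3) = 3.714 servings → $2.04.
whole-barley bread + peanut butter: intersection lies outside the first quadrant.
The minimum over all feasible corners is $1.30.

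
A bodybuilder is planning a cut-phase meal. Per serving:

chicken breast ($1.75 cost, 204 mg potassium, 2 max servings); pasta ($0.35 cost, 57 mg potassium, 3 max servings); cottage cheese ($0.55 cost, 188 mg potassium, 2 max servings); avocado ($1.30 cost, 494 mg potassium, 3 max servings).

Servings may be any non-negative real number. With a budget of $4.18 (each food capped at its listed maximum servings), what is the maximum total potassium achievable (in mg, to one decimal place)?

Potassium per dollar: avocado 380, cottage cheese 341.8, pasta 162.9, chicken breast 116.6.
Take 3 servings of avocado: spends $3.90, +1482.0 mg potassium (running total 1482.0 mg).
Take 0.5091 servings of cottage cheese: spends $0.28, +95.7 mg potassium (running total 1577.7 mg).
Filling greedily by potassium-per-dollar is optimal for one linear limit, giving 1577.7 mg.

1577.7 mg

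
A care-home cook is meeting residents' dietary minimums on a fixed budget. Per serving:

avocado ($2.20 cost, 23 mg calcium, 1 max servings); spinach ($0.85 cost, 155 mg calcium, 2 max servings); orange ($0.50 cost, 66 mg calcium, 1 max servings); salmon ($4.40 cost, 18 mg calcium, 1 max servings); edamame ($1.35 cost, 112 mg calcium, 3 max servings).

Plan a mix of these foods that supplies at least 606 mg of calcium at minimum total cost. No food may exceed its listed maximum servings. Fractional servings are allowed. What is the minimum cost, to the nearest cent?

Cost per mg of calcium: spinach $0.0055, orange $0.0076, edamame $0.0121, avocado $0.0957, salmon $0.2444.
Take 2 servings of spinach: +310.0 mg calcium for $1.70 (total $1.70, still need 296.0 mg).
Take 1 serving of orange: +66.0 mg calcium for $0.50 (total $2.20, still need 230.0 mg).
Take 2.054 servings of edamame: +230.0 mg calcium for $2.77 (total $4.97, still need 0.0 mg).
Greedy by cheapest-per-mg is optimal for a single linear constraint, so the minimum cost is $4.97.

$4.97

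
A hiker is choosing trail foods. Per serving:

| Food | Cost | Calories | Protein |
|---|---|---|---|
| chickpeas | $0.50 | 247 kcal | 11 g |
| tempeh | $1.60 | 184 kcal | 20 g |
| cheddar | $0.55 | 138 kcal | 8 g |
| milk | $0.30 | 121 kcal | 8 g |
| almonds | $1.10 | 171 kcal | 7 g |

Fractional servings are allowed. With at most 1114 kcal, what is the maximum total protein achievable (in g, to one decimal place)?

121.1 g

Protein per kcal: tempeh 0.1087, milk 0.06612, cheddar 0.05797, chickpeas 0.04453, almonds 0.04094.
With no serving limits, spend the whole calories allowance on tempeh: 1114 kcal / 184 kcal × 20 g = 121.1 g.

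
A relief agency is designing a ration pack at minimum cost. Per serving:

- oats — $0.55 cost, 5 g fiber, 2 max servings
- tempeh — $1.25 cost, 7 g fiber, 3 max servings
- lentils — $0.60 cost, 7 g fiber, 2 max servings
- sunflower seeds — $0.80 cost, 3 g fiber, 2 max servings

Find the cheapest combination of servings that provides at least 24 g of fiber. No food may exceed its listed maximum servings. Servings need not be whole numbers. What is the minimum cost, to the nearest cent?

$2.30

Cost per g of fiber: lentils $0.0857, oats $0.1100, tempeh $0.1786, sunflower seeds $0.2667.
Take 2 servings of lentils: +14.0 g fiber for $1.20 (total $1.20, still need 10.0 g).
Take 2 servings of oats: +10.0 g fiber for $1.10 (total $2.30, still need 0.0 g).
Greedy by cheapest-per-g is optimal for a single linear constraint, so the minimum cost is $2.30.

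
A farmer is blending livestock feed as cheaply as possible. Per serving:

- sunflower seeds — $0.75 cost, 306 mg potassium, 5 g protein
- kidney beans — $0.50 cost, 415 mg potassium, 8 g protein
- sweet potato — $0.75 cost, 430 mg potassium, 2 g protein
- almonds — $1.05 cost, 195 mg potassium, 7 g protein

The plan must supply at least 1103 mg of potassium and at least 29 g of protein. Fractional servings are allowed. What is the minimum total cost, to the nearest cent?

A basic optimal solution has at most two foods positive. Try each food alone and each pair with both targets met exactly.
sunflower seeds only: max(1103/306, 29/5) = 5.8 servings → $4.35.
kidney beans only: max(1103/415, 29/8) = 3.625 servings → $1.81.
sweet potato only: max(1103/430, 29/2) = 14.5 servings → $10.88.
almonds only: max(1103/195, 29/7) = 5.656 servings → $5.94.
sunflower seeds + kidney beans: intersection lies outside the first quadrant.
sunflower seeds + sweet potato: intersection lies outside the first quadrant.
sunflower seeds + almonds with both tight: 1.77 servings and 2.878 servings → $4.35.
kidney beans + sweet potato with both targets exact would need a negative amount; discard.
kidney beans + almonds with both tight: 1.536 servings and 2.387 servings → $3.27.
sweet potato + almonds with both tight: 0.7885 servings and 3.918 servings → $4.70.
The minimum over all feasible corners is $1.81.

$1.81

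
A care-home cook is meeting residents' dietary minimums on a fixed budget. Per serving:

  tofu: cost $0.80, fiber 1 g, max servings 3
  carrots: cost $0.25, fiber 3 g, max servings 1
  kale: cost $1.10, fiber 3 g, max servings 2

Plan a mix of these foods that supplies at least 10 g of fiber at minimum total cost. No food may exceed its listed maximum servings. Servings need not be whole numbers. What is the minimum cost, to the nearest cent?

$3.25

Cost per g of fiber: carrots $0.0833, kale $0.3667, tofu $0.8000.
Take 1 serving of carrots: +3.0 g fiber for $0.25 (total $0.25, still need 7.0 g).
Take 2 servings of kale: +6.0 g fiber for $2.20 (total $2.45, still need 1.0 g).
Take 1 serving of tofu: +1.0 g fiber for $0.80 (total $3.25, still need 0.0 g).
Greedy by cheapest-per-g is optimal for a single linear constraint, so the minimum cost is $3.25.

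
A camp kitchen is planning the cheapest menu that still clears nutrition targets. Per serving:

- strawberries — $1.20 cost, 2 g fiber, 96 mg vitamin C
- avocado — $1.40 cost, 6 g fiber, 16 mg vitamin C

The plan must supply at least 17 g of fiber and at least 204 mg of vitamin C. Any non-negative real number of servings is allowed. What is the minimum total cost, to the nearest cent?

strawberries only: max(17/2, 204/96) = 8.5 servings → $10.20.
avocado only: max(17/6, 204/16) = 12.75 servings → $17.85.
strawberries + avocado with both tight: 1.75 servings and 2.25 servings → $5.25.
The minimum over all feasible corners is $5.25.

$5.25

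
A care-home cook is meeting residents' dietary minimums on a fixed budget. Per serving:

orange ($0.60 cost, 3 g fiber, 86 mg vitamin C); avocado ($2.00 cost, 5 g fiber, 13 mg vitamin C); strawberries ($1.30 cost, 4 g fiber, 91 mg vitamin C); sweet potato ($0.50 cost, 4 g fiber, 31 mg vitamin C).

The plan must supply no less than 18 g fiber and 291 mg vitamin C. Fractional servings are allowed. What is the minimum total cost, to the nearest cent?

$2.79

Check every corner: each single food scaled to meet both minima, and each pair solved so both constraints bind.
orange only: max(18/3, 291/86) = 6 servings → $3.60.
avocado only: max(18/5, 291/13) = 22.38 servings → $44.77.
strawberries only: max(18/4, 291/91) = 4.5 servings → $5.85.
sweet potato only: max(18/4, 291/31) = 9.387 servings → $4.69.
orange + avocado with both tight: 3.123 servings and 1.726 servings → $5.33.
orange + strawberries: intersection lies outside the first quadrant.
orange + sweet potato with both tight: 2.414 servings and 2.689 servings → $2.79.
avocado + strawberries with both tight: 1.176 servings and 3.03 servings → $6.29.
avocado + sweet potato: intersection lies outside the first quadrant.
strawberries + sweet potato with both tight: 2.525 servings and 1.975 servings → $4.27.
The minimum over all feasible corners is $2.79.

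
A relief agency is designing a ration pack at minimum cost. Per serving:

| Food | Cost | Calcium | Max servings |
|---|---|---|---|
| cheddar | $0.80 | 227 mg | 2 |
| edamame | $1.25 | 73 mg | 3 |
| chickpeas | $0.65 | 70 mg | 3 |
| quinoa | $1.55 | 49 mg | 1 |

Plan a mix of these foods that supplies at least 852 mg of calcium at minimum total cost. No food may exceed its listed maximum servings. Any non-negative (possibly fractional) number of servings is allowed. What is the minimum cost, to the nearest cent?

Cost per mg of calcium: cheddar $0.0035, chickpeas $0.0093, edamame $0.0171, quinoa $0.0316.
Take 2 servings of cheddar: +454.0 mg calcium for $1.60 (total $1.60, still need 398.0 mg).
Take 3 servings of chickpeas: +210.0 mg calcium for $1.95 (total $3.55, still need 188.0 mg).
Take 2.575 servings of edamame: +188.0 mg calcium for $3.22 (total $6.77, still need 0.0 mg).
Greedy by cheapest-per-mg is optimal for a single linear constraint, so the minimum cost is $6.77.

$6.77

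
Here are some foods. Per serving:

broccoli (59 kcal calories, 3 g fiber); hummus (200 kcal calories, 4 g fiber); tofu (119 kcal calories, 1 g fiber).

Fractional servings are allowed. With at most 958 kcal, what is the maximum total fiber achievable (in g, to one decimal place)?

Fiber per kcal: broccoli 0.05085, hummus 0.02, tofu 0.008403.
With no serving limits, spend the whole calories allowance on broccoli: 958 kcal / 59 kcal × 3 g = 48.7 g.

48.7 g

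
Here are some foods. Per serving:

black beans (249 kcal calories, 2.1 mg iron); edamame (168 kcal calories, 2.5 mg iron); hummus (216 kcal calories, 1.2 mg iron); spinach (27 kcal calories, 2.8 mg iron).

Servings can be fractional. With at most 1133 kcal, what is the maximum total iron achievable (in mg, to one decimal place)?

Iron per kcal: spinach 0.1037, edamame 0.01488, black beans 0.008434, hummus 0.005556.
With no serving limits, spend the whole calories allowance on spinach: 1133 kcal / 27 kcal × 2.8 mg = 117.5 mg.

117.5 mg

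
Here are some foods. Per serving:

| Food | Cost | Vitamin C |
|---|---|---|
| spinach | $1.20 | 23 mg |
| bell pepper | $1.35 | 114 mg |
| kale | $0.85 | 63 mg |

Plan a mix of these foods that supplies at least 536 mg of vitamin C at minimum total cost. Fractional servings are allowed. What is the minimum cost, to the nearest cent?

Cost per mg of vitamin C: bell pepper $0.0118, kale $0.0135, spinach $0.0522.
With no serving limits, use only bell pepper: 536 mg / 114 mg = 4.702 servings × $1.35 = $6.35.

$6.35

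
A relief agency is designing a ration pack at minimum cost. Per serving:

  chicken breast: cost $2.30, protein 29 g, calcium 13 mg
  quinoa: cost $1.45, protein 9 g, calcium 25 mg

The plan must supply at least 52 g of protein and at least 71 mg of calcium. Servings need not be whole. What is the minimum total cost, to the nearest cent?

Check every corner: each single food scaled to meet both minima, and each pair solved so both constraints bind.
chicken breast only: max(52/29, 71/13) = 5.462 servings → $12.56.
quinoa only: max(52/9, 71/25) = 5.778 servings → $8.38.
chicken breast + quinoa with both tight: 1.087 servings and 2.275 servings → $5.80.
So the least-cost plan costs $5.80.

$5.80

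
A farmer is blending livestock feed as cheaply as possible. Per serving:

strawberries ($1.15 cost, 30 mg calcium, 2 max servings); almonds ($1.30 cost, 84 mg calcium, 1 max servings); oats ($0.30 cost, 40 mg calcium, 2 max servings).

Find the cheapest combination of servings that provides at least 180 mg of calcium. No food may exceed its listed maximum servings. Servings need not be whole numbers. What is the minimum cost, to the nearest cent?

Cost per mg of calcium: oats $0.0075, almonds $0.0155, strawberries $0.0383.
Take 2 servings of oats: +80.0 mg calcium for $0.60 (total $0.60, still need 100.0 mg).
Take 1 serving of almonds: +84.0 mg calcium for $1.30 (total $1.90, still need 16.0 mg).
Take 0.5333 servings of strawberries: +16.0 mg calcium for $0.61 (total $2.51, still need 0.0 mg).
Filling from the cheapest source first is optimal under one linear minimum: $2.51.

$2.51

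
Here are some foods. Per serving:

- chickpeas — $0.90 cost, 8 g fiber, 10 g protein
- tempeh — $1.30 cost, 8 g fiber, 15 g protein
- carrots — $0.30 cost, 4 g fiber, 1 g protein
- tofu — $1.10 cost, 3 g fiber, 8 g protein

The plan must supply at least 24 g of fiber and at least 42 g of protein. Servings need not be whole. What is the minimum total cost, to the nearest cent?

$3.66

Compare the cost at each extreme point of the feasible region.
chickpeas only: max(24/8, 42/10) = 4.2 servings → $3.78.
tempeh only: max(24/8, 42/15) = 3 servings → $3.90.
carrots only: max(24/4, 42/1) = 42 servings → $12.60.
tofu only: max(24/3, 42/8) = 8 servings → $8.80.
chickpeas + tempeh with both tight: 0.6 servings and 2.4 servings → $3.66.
chickpeas + carrots with both targets exact would need a negative amount; discard.
chickpeas + tofu with both tight: 1.941 servings and 2.824 servings → $4.85.
tempeh + carrots with both tight: 2.769 servings and 0.4615 servings → $3.74.
tempeh + tofu: intersection lies outside the first quadrant.
carrots + tofu with both tight: 2.276 servings and 4.966 servings → $6.14.
The minimum over all feasible corners is $3.66.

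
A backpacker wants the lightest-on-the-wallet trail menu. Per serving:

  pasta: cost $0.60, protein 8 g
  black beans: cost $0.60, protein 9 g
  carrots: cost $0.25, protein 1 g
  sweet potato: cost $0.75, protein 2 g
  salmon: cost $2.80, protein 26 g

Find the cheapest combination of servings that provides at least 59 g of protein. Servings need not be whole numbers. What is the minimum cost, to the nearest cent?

Cost per g of protein: black beans $0.0667, pasta $0.0750, salmon $0.1077, carrots $0.2500, sweet potato $0.3750.
With no serving limits, use only black beans: 59 g / 9 g = 6.556 servings × $0.60 = $3.93.

$3.93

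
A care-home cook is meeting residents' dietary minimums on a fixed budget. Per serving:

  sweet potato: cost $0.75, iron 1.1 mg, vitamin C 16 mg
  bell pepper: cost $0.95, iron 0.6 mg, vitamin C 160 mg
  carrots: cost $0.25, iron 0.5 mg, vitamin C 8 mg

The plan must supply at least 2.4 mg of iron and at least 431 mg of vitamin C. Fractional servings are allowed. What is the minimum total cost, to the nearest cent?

$2.90

This is a tiny linear program; its minimum lies at a vertex of the feasible set. List the vertices and price them.
sweet potato only: max(2.4/1.1, 431/16) = 26.94 servings → $20.20.
bell pepper only: max(2.4/0.6, 431/160) = 4 servings → $3.80.
carrots only: max(2.4/0.5, 431/8) = 53.88 servings → $13.47.
sweet potato + bell pepper with both tight: 0.7536 servings and 2.618 servings → $3.05.
sweet potato + carrots: intersection lies outside the first quadrant.
bell pepper + carrots with both tight: 2.61 servings and 1.668 servings → $2.90.
Cheapest feasible corner: $2.90.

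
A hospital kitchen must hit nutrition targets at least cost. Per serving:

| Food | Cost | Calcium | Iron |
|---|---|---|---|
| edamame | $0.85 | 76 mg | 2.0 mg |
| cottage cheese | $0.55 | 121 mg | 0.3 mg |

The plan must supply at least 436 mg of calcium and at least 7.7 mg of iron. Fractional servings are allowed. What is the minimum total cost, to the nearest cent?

$3.83

For a min-cost LP with two ≥-constraints, a basic feasible solution has at most two positive variables.
edamame only: max(436/76, 7.7/2.0) = 5.737 servings → $4.88.
cottage cheese only: max(436/121, 7.7/0.3) = 25.67 servings → $14.12.
edamame + cottage cheese with both tight: 3.654 servings and 1.308 servings → $3.83.
The minimum over all feasible corners is $3.83.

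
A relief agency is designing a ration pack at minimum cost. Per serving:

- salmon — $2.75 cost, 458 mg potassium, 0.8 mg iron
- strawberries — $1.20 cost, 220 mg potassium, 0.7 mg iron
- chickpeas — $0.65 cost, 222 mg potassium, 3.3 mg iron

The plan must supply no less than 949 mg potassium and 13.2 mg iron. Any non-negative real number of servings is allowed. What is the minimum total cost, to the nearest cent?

The cheapest plan sits at a corner of the feasible region — with two constraints it uses at most two foods.
salmon only: max(949/458, 13.2/0.8) = 16.5 servings → $45.38.
strawberries only: max(949/220, 13.2/0.7) = 18.86 servings → $22.63.
chickpeas only: max(949/222, 13.2/3.3) = 4.275 servings → $2.78.
salmon + strawberries: intersection lies outside the first quadrant.
salmon + chickpeas with both tight: 0.1509 servings and 3.963 servings → $2.99.
strawberries + chickpeas with both tight: 0.3528 servings and 3.925 servings → $2.97.
So the least-cost plan costs $2.78.

$2.78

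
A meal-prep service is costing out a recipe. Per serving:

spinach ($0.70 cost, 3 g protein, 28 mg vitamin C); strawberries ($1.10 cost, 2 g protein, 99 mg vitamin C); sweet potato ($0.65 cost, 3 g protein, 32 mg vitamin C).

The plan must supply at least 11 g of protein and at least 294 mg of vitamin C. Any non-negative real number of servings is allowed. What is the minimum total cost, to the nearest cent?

$3.90

With two linear requirements the optimum uses one or two foods; enumerate the corners.
spinach only: max(11/3, 294/28) = 10.5 servings → $7.35.
strawberries only: max(11/2, 294/99) = 5.5 servings → $6.05.
sweet potato only: max(11/3, 294/32) = 9.188 servings → $5.97.
spinach + strawberries with both tight: 2.079 servings and 2.382 servings → $4.08.
spinach + sweet potato: the both-tight solution has a negative serving — not a feasible corner.
strawberries + sweet potato with both tight: 2.275 servings and 2.15 servings → $3.90.
So the least-cost plan costs $3.90.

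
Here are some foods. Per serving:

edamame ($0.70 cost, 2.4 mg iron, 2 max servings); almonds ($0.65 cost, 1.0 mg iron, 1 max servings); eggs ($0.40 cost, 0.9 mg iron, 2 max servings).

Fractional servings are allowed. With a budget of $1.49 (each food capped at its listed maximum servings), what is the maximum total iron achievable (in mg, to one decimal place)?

Iron per dollar: edamame 3.429, eggs 2.25, almonds 1.538.
Take 2 servings of edamame: spends $1.40, +4.8 mg iron (running total 4.8 mg).
Take 0.225 servings of eggs: spends $0.09, +0.2 mg iron (running total 5.0 mg).
Greedy by best ratio exhausts the cost allowance optimally: 5.0 mg.

5.0 mg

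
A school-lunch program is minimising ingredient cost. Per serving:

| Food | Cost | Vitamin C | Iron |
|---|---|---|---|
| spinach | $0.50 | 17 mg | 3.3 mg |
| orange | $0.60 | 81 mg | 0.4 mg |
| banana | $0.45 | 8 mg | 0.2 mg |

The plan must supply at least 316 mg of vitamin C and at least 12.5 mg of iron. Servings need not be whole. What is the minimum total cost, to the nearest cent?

An LP optimum is at a vertex; with two nutrient constraints at most two foods are used. Check each candidate.
spinach only: max(316/17, 12.5/3.3) = 18.59 servings → $9.29.
orange only: max(316/81, 12.5/0.4) = 31.25 servings → $18.75.
banana only: max(316/8, 12.5/0.2) = 62.5 servings → $28.12.
spinach + orange with both tight: 3.402 servings and 3.187 servings → $3.61.
spinach + banana with both tight: 1.6 servings and 36.1 servings → $17.05.
orange + banana: intersection lies outside the first quadrant.
So the least-cost plan costs $3.61.

$3.61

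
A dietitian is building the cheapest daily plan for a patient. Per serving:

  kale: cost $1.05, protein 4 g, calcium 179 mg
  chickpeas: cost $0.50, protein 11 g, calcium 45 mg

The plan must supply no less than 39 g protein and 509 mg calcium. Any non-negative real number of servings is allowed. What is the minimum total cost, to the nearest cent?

Two binding constraints pin down two serving amounts, so the optimal mix uses at most two foods. The candidates are each food alone (scaled to the tighter of protein/calcium) and each pair with both constraints tight.
kale only: max(39/4, 509/179) = 9.75 servings → $10.24.
chickpeas only: max(39/11, 509/45) = 11.31 servings → $5.66.
kale + chickpeas with both tight: 2.149 servings and 2.764 servings → $3.64.
Cheapest feasible corner: $3.64.

$3.64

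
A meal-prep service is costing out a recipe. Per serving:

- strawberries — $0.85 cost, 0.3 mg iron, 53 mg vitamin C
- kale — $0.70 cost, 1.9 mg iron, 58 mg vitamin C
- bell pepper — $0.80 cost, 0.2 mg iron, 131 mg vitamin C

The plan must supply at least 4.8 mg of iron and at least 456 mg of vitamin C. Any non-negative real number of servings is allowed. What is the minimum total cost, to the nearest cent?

$3.57

Two binding constraints pin down two serving amounts, so the optimal mix uses at most two foods. The candidates are each food alone (scaled to the tighter of iron/vitamin C) and each pair with both constraints tight.
strawberries only: max(4.8/0.3, 456/53) = 16 servings → $13.60.
kale only: max(4.8/1.9, 456/58) = 7.862 servings → $5.50.
bell pepper only: max(4.8/0.2, 456/131) = 24 servings → $19.20.
strawberries + kale with both tight: 7.059 servings and 1.412 servings → $6.99.
strawberries + bell pepper with both targets exact would need a negative amount; discard.
kale + bell pepper with both tight: 2.265 servings and 2.478 servings → $3.57.
The minimum over all feasible corners is $3.57.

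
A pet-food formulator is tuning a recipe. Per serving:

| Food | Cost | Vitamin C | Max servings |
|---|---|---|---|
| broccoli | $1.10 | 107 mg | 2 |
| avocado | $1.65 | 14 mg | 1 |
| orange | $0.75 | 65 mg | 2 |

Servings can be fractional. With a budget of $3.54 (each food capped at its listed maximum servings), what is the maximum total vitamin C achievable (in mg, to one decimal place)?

330.1 mg

Vitamin C per dollar: broccoli 97.27, orange 86.67, avocado 8.485.
Take 2 servings of broccoli: spends $2.20, +214.0 mg vitamin C (running total 214.0 mg).
Take 1.787 servings of orange: spends $1.34, +116.1 mg vitamin C (running total 330.1 mg).
Filling greedily by vitamin C-per-dollar is optimal for one linear limit, giving 330.1 mg.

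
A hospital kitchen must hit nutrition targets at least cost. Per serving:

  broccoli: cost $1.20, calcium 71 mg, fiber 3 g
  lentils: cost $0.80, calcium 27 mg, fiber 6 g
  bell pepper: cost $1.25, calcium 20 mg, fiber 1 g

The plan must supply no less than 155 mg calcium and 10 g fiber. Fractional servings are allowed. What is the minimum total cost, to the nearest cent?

$2.86

At the optimum either one food covers both requirements or two foods hit both targets exactly; no other combination can be cheaper.
broccoli only: max(155/71, 10/3) = 3.333 servings → $4.00.
lentils only: max(155/27, 10/6) = 5.741 servings → $4.59.
bell pepper only: max(155/20, 10/1) = 10 servings → $12.50.
broccoli + lentils with both tight: 1.913 servings and 0.7101 servings → $2.86.
broccoli + bell pepper: intersection lies outside the first quadrant.
lentils + bell pepper with both tight: 0.4839 servings and 7.097 servings → $9.26.
Cheapest feasible corner: $2.86.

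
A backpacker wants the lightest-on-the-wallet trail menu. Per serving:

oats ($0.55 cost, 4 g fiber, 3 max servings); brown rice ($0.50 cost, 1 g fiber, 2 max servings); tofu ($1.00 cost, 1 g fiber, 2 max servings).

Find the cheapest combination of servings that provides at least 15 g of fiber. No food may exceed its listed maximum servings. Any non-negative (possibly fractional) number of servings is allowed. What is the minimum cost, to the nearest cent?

Cost per g of fiber: oats $0.1375, brown rice $0.5000, tofu $1.0000.
Take 3 servings of oats: +12.0 g fiber for $1.65 (total $1.65, still need 3.0 g).
Take 2 servings of brown rice: +2.0 g fiber for $1.00 (total $2.65, still need 1.0 g).
Take 1 serving of tofu: +1.0 g fiber for $1.00 (total $3.65, still need 0.0 g).
Filling from the cheapest source first is optimal under one linear minimum: $3.65.

$3.65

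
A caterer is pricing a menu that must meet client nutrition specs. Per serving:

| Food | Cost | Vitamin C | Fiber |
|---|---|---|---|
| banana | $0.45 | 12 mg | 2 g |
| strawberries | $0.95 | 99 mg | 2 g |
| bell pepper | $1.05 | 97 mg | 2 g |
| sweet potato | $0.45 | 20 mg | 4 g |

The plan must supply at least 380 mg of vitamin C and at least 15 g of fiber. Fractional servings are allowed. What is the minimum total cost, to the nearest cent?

$4.17

The cheapest plan sits at a corner of the feasible region — with two constraints it uses at most two foods.
banana only: max(380/12, 15/2) = 31.67 servings → $14.25.
strawberries only: max(380/99, 15/2) = 7.5 servings → $7.12.
bell pepper only: max(380/97, 15/2) = 7.5 servings → $7.88.
sweet potato only: max(380/20, 15/4) = 19 servings → $8.55.
banana + strawberries with both tight: 4.167 servings and 3.333 servings → $5.04.
banana + bell pepper with both tight: 4.088 servings and 3.412 servings → $5.42.
banana + sweet potato with both targets exact would need a negative amount; discard.
strawberries + bell pepper: the both-tight solution has a negative serving — not a feasible corner.
strawberries + sweet potato with both tight: 3.427 servings and 2.037 servings → $4.17.
bell pepper + sweet potato with both tight: 3.506 servings and 1.997 servings → $4.58.
So the least-cost plan costs $4.17.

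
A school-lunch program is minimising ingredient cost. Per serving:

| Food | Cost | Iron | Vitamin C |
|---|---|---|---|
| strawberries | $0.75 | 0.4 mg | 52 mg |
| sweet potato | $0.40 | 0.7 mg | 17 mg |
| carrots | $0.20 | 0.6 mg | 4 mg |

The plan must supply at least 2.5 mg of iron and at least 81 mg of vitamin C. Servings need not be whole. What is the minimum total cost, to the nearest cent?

Minimising a linear cost over {iron ≥ 2.5, vitamin C ≥ 81, servings ≥ 0} — the optimum is at a vertex, using one or two foods.
strawberries only: max(2.5/0.4, 81/52) = 6.25 servings → $4.69.
sweet potato only: max(2.5/0.7, 81/17) = 4.765 servings → $1.91.
carrots only: max(2.5/0.6, 81/4) = 20.25 servings → $4.05.
strawberries + sweet potato with both tight: 0.4797 servings and 3.297 servings → $1.68.
strawberries + carrots with both tight: 1.304 servings and 3.297 servings → $1.64.
sweet potato + carrots: the both-tight solution has a negative serving — not a feasible corner.
Cheapest feasible corner: $1.64.

$1.64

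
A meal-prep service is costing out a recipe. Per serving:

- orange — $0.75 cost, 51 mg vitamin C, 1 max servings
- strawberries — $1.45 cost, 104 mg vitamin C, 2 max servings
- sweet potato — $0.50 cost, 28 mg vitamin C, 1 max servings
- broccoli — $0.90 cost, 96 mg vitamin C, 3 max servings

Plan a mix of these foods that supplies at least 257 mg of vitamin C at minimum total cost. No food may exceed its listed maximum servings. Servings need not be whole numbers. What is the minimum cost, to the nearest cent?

$2.41

Cost per mg of vitamin C: broccoli $0.0094, strawberries $0.0139, orange $0.0147, sweet potato $0.0179.
Take 2.677 servings of broccoli: +257.0 mg vitamin C for $2.41 (total $2.41, still need 0.0 mg).
Filling from the cheapest source first is optimal under one linear minimum: $2.41.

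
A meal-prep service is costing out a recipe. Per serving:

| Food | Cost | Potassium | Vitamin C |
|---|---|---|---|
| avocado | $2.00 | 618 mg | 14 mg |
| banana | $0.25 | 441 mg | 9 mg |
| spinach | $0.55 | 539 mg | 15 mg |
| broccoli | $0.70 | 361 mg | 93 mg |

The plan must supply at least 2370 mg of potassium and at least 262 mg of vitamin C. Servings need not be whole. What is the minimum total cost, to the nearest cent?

$2.58

Minimising a linear cost over {potassium ≥ 2370, vitamin C ≥ 262, servings ≥ 0} — the optimum is at a vertex, using one or two foods.
avocado only: max(2370/618, 262/14) = 18.71 servings → $37.43.
banana only: max(2370/441, 262/9) = 29.11 servings → $7.28.
spinach only: max(2370/539, 262/15) = 17.47 servings → $9.61.
broccoli only: max(2370/361, 262/93) = 6.565 servings → $4.60.
avocado + banana: intersection lies outside the first quadrant.
avocado + spinach with both targets exact would need a negative amount; discard.
avocado + broccoli with both tight: 2.4 servings and 2.456 servings → $6.52.
banana + spinach: intersection lies outside the first quadrant.
banana + broccoli with both tight: 3.332 servings and 2.495 servings → $2.58.
spinach + broccoli with both tight: 2.814 servings and 2.363 servings → $3.20.
So the least-cost plan costs $2.58.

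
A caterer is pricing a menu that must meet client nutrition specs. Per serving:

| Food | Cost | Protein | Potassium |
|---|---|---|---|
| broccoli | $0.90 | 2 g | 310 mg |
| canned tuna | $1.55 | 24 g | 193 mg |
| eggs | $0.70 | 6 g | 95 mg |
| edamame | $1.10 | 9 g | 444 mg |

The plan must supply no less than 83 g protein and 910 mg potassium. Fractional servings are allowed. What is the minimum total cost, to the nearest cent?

$5.70

An LP optimum is at a vertex; with two nutrient constraints at most two foods are used. Check each candidate.
broccoli only: max(83/2, 910/310) = 41.5 servings → $37.35.
canned tuna only: max(83/24, 910/193) = 4.715 servings → $7.31.
eggs only: max(83/6, 910/95) = 13.83 servings → $9.68.
edamame only: max(83/9, 910/444) = 9.222 servings → $10.14.
broccoli + canned tuna with both tight: 0.8252 servings and 3.39 servings → $6.00.
broccoli + eggs: intersection lies outside the first quadrant.
broccoli + edamame: the both-tight solution has a negative serving — not a feasible corner.
canned tuna + eggs with both tight: 2.161 servings and 5.188 servings → $6.98.
canned tuna + edamame with both tight: 3.214 servings and 0.6527 servings → $5.70.
eggs + edamame with both targets exact would need a negative amount; discard.
The minimum over all feasible corners is $5.70.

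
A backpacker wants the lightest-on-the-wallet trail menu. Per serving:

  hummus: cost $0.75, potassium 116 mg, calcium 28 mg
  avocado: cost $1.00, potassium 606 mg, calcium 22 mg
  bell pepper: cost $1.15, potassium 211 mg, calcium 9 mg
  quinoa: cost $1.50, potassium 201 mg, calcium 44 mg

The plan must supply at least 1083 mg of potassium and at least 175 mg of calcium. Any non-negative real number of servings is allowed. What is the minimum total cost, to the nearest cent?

Check every corner: each single food scaled to meet both minima, and each pair solved so both constraints bind.
hummus only: max(1083/116, 175/28) = 9.336 servings → $7.00.
avocado only: max(1083/606, 175/22) = 7.955 servings → $7.95.
bell pepper only: max(1083/211, 175/9) = 19.44 servings → $22.36.
quinoa only: max(1083/201, 175/44) = 5.388 servings → $8.08.
hummus + avocado with both tight: 5.704 servings and 0.6953 servings → $4.97.
hummus + bell pepper with both tight: 5.588 servings and 2.061 servings → $6.56.
hummus + quinoa: intersection lies outside the first quadrant.
avocado + bell pepper: the both-tight solution has a negative serving — not a feasible corner.
avocado + quinoa with both tight: 0.561 servings and 3.697 servings → $6.11.
bell pepper + quinoa with both tight: 1.669 servings and 3.636 servings → $7.37.
So the least-cost plan costs $4.97.

$4.97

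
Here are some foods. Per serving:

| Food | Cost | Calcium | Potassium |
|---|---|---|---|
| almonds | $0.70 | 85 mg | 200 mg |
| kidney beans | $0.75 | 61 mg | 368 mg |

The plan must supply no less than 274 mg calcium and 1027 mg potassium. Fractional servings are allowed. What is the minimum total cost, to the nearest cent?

$2.68

almonds only: max(274/85, 1027/200) = 5.135 servings → $3.59.
kidney beans only: max(274/61, 1027/368) = 4.492 servings → $3.37.
almonds + kidney beans with both tight: 2.001 servings and 1.703 servings → $2.68.
Cheapest feasible corner: $2.68.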